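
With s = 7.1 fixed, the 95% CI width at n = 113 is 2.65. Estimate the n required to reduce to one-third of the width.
n ≈ 1017

CI width ∝ 1/√n
To reduce width by factor 3, need √n to grow by 3 → need 3² = 9 times as many samples.

Current: n = 113, width = 2.65
New: n = 1017, width ≈ 0.87

Width reduced by factor of 2.65/0.87 = 3.05.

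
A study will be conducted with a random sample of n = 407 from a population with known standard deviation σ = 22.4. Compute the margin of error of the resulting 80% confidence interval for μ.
Margin of error = 1.42

Margin of error = z* · σ/√n
= 1.282 · 22.4/√407
= 1.282 · 22.4/20.1742
= 1.42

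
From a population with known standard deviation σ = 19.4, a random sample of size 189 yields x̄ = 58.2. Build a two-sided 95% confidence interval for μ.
(55.43, 60.97)

z-interval (σ known):
z* = 1.960 for 95% confidence

Margin of error = z* · σ/√n = 1.960 · 19.4/√189 = 2.77

CI: (58.2 - 2.77, 58.2 + 2.77) = (55.43, 60.97)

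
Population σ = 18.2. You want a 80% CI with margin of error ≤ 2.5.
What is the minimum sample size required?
n ≥ 88

For margin E ≤ 2.5:
n ≥ (z* · σ / E)²
n ≥ (1.282 · 18.2 / 2.5)²
n ≥ 87.10

Minimum n = 88 (rounding up)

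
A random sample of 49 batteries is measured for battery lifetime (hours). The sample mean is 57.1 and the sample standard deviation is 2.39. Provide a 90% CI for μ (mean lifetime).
(56.53, 57.67)

t-interval (σ unknown):
df = n - 1 = 48
t* = 1.677 for 90% confidence

Margin of error = t* · s/√n = 1.677 · 2.39/√49 = 0.57

CI: (56.53, 57.67)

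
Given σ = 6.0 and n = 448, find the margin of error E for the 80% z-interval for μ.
Margin of error = 0.36

Margin of error = z* · σ/√n
= 1.282 · 6.0/√448
= 1.282 · 6.0/21.1660
= 0.36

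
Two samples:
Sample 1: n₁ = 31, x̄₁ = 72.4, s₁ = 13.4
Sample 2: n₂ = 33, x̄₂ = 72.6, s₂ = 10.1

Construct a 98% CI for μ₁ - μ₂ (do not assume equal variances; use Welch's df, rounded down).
(-7.34, 6.94)

Difference: x̄₁ - x̄₂ = -0.20
SE = √(s₁²/n₁ + s₂²/n₂) = √(13.4²/31 + 10.1²/33) = 2.9805
df = 55.69 → 55 (Welch–Satterthwaite, rounded down)
t* = 2.396

CI: -0.20 ± 2.396 · 2.9805 = -0.20 ± 7.14 = (-7.34, 6.94)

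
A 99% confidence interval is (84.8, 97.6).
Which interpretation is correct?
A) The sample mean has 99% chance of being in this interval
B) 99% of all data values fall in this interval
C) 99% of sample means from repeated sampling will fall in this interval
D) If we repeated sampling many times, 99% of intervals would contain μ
D

A) Wrong — x̄ is observed and sits in the interval by construction.
B) Wrong — a CI is about the parameter μ, not individual data values.
C) Wrong — coverage applies to intervals containing μ, not to future x̄ values.
D) Correct — this is the frequentist long-run coverage interpretation.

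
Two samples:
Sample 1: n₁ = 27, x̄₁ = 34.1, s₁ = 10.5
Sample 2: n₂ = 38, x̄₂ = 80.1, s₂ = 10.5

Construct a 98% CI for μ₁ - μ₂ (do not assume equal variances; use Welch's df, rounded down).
(-52.33, -39.67)

Difference: x̄₁ - x̄₂ = -46.00
SE = √(s₁²/n₁ + s₂²/n₂) = √(10.5²/27 + 10.5²/38) = 2.6428
df = 56.15 → 56 (Welch–Satterthwaite, rounded down)
t* = 2.395

CI: -46.00 ± 2.395 · 2.6428 = -46.00 ± 6.33 = (-52.33, -39.67)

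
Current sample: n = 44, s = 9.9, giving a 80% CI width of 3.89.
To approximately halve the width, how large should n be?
n ≈ 176

CI width ∝ 1/√n
To reduce width by factor 2, need √n to grow by 2 → need 2² = 4 times as many samples.

Current: n = 44, width = 3.89
New: n = 176, width ≈ 1.92

Width reduced by factor of 3.89/1.92 = 2.03.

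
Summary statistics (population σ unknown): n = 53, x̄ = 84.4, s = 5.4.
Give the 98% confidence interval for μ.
(82.62, 86.18)

t-interval (σ unknown):
df = n - 1 = 52
t* = 2.400 for 98% confidence

Margin of error = t* · s/√n = 2.400 · 5.4/√53 = 1.78

CI: (82.62, 86.18)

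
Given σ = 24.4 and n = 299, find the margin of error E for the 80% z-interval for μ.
Margin of error = 1.81

Margin of error = z* · σ/√n
= 1.282 · 24.4/√299
= 1.282 · 24.4/17.2916
= 1.81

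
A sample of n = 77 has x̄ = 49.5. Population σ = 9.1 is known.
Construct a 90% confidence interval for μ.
(47.79, 51.21)

z-interval (σ known):
z* = 1.645 for 90% confidence

Margin of error = z* · σ/√n = 1.645 · 9.1/√77 = 1.71

CI: (49.5 - 1.71, 49.5 + 1.71) = (47.79, 51.21)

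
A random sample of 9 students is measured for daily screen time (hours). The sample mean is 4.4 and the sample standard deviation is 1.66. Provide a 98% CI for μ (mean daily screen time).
(2.80, 6.00)

t-interval (σ unknown):
df = n - 1 = 8
t* = 2.896 for 98% confidence

Margin of error = t* · s/√n = 2.896 · 1.66/√9 = 1.60

CI: (2.80, 6.00)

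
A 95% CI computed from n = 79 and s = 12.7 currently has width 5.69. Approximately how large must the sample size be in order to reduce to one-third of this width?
n ≈ 711

CI width ∝ 1/√n
To reduce width by factor 3, need √n to grow by 3 → need 3² = 9 times as many samples.

Current: n = 79, width = 5.69
New: n = 711, width ≈ 1.87

Width reduced by factor of 5.69/1.87 = 3.04.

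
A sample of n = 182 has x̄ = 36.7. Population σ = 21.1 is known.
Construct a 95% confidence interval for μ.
(33.63, 39.77)

z-interval (σ known):
z* = 1.960 for 95% confidence

Margin of error = z* · σ/√n = 1.960 · 21.1/√182 = 3.07

CI: (36.7 - 3.07, 36.7 + 3.07) = (33.63, 39.77)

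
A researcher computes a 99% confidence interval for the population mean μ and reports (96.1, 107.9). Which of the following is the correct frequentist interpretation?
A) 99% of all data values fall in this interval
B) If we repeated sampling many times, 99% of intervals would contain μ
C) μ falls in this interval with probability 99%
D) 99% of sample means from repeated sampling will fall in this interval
B

A) Wrong — a CI is about the parameter μ, not individual data values.
B) Correct — this is the frequentist long-run coverage interpretation.
C) Wrong — μ is fixed; the randomness lives in the interval, not in μ.
D) Wrong — coverage applies to intervals containing μ, not to future x̄ values.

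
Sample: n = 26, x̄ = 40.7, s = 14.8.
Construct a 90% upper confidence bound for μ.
μ ≤ 44.52

Upper bound (one-sided):
t* = 1.316 (one-sided for 90%)
Upper bound = x̄ + t* · s/√n = 40.7 + 1.316 · 14.8/√26 = 44.52

We are 90% confident that μ ≤ 44.52.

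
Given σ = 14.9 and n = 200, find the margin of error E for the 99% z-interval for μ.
Margin of error = 2.71

Margin of error = z* · σ/√n
= 2.576 · 14.9/√200
= 2.576 · 14.9/14.1421
= 2.71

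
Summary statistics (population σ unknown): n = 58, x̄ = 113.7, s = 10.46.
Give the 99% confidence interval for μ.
(110.04, 117.36)

t-interval (σ unknown):
df = n - 1 = 57
t* = 2.665 for 99% confidence

Margin of error = t* · s/√n = 2.665 · 10.46/√58 = 3.66

CI: (110.04, 117.36)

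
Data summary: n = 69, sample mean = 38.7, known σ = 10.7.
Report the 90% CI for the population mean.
(36.58, 40.82)

z-interval (σ known):
z* = 1.645 for 90% confidence

Margin of error = z* · σ/√n = 1.645 · 10.7/√69 = 2.12

CI: (38.7 - 2.12, 38.7 + 2.12) = (36.58, 40.82)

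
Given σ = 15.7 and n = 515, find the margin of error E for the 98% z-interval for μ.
Margin of error = 1.61

Margin of error = z* · σ/√n
= 2.326 · 15.7/√515
= 2.326 · 15.7/22.6936
= 1.61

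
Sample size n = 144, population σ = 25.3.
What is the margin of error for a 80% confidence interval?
Margin of error = 2.70

Margin of error = z* · σ/√n
= 1.282 · 25.3/√144
= 1.282 · 25.3/12.0000
= 2.70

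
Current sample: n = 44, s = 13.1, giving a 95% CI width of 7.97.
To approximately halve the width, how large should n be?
n ≈ 176

CI width ∝ 1/√n
To reduce width by factor 2, need √n to grow by 2 → need 2² = 4 times as many samples.

Current: n = 44, width = 7.97
New: n = 176, width ≈ 3.90

Width reduced by factor of 7.97/3.90 = 2.04.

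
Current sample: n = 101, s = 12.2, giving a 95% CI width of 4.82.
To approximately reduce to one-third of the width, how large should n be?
n ≈ 909

CI width ∝ 1/√n
To reduce width by factor 3, need √n to grow by 3 → need 3² = 9 times as many samples.

Current: n = 101, width = 4.82
New: n = 909, width ≈ 1.59

Width reduced by factor of 4.82/1.59 = 3.03.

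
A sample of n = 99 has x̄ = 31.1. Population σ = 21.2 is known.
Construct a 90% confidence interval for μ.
(27.60, 34.60)

z-interval (σ known):
z* = 1.645 for 90% confidence

Margin of error = z* · σ/√n = 1.645 · 21.2/√99 = 3.50

CI: (31.1 - 3.50, 31.1 + 3.50) = (27.60, 34.60)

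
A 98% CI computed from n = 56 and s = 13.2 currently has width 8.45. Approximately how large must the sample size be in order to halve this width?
n ≈ 224

CI width ∝ 1/√n
To reduce width by factor 2, need √n to grow by 2 → need 2² = 4 times as many samples.

Current: n = 56, width = 8.45
New: n = 224, width ≈ 4.13

Width reduced by factor of 8.45/4.13 = 2.05.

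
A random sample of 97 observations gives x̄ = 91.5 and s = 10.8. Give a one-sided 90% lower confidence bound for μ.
μ ≥ 90.09

Lower bound (one-sided):
t* = 1.290 (one-sided for 90%)
Lower bound = x̄ - t* · s/√n = 91.5 - 1.290 · 10.8/√97 = 90.09

We are 90% confident that μ ≥ 90.09.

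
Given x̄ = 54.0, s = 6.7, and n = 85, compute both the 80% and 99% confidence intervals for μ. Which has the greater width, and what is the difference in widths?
99% CI is wider by 1.95

df = 84
80% CI: t* = 1.292, (53.06, 54.94), width = 2 · t* · s/√n = 1.88
99% CI: t* = 2.636, (52.08, 55.92), width = 2 · t* · s/√n = 3.83

The 99% CI is wider by 3.83 - 1.88 = 1.95.
Higher confidence requires a wider interval.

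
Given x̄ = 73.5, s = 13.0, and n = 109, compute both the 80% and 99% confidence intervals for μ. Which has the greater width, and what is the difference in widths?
99% CI is wider by 3.32

df = 108
80% CI: t* = 1.289, (71.89, 75.11), width = 2 · t* · s/√n = 3.21
99% CI: t* = 2.622, (70.24, 76.76), width = 2 · t* · s/√n = 6.53

The 99% CI is wider by 6.53 - 3.21 = 3.32.
Higher confidence requires a wider interval.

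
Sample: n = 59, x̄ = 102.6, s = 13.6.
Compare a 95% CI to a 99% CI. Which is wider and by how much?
99% CI is wider by 2.34

df = 58
95% CI: t* = 2.002, (99.06, 106.14), width = 2 · t* · s/√n = 7.09
99% CI: t* = 2.663, (97.88, 107.32), width = 2 · t* · s/√n = 9.43

The 99% CI is wider by 9.43 - 7.09 = 2.34.
Higher confidence requires a wider interval.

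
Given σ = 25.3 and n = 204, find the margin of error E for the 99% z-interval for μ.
Margin of error = 4.56

Margin of error = z* · σ/√n
= 2.576 · 25.3/√204
= 2.576 · 25.3/14.2829
= 4.56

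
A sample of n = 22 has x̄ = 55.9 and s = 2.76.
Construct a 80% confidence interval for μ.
(55.12, 56.68)

t-interval (σ unknown):
df = n - 1 = 21
t* = 1.323 for 80% confidence

Margin of error = t* · s/√n = 1.323 · 2.76/√22 = 0.78

CI: (55.12, 56.68)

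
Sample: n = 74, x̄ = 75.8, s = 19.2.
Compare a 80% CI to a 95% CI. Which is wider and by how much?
95% CI is wider by 3.13

df = 73
80% CI: t* = 1.293, (72.91, 78.69), width = 2 · t* · s/√n = 5.77
95% CI: t* = 1.993, (71.35, 80.25), width = 2 · t* · s/√n = 8.90

The 95% CI is wider by 8.90 - 5.77 = 3.13.
Higher confidence requires a wider interval.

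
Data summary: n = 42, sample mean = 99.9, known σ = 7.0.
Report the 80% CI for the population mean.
(98.52, 101.28)

z-interval (σ known):
z* = 1.282 for 80% confidence

Margin of error = z* · σ/√n = 1.282 · 7.0/√42 = 1.38

CI: (99.9 - 1.38, 99.9 + 1.38) = (98.52, 101.28)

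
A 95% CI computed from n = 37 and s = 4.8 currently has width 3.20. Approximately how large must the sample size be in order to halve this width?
n ≈ 148

CI width ∝ 1/√n
To reduce width by factor 2, need √n to grow by 2 → need 2² = 4 times as many samples.

Current: n = 37, width = 3.20
New: n = 148, width ≈ 1.56

Width reduced by factor of 3.20/1.56 = 2.05.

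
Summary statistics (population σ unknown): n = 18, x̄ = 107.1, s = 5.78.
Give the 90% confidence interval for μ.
(104.73, 109.47)

t-interval (σ unknown):
df = n - 1 = 17
t* = 1.740 for 90% confidence

Margin of error = t* · s/√n = 1.740 · 5.78/√18 = 2.37

CI: (104.73, 109.47)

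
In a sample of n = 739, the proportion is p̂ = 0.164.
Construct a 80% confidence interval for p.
(0.147, 0.181)

Proportion CI:
SE = √(p̂(1-p̂)/n) = √(0.164 · 0.836 / 739) = 0.01362

z* = 1.282
Margin = z* · SE = 1.282 · 0.01362 = 0.0175

CI: 0.164 ± 0.0175 = (0.147, 0.181)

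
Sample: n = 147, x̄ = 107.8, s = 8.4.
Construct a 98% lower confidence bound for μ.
μ ≥ 106.36

Lower bound (one-sided):
t* = 2.072 (one-sided for 98%)
Lower bound = x̄ - t* · s/√n = 107.8 - 2.072 · 8.4/√147 = 106.36

We are 98% confident that μ ≥ 106.36.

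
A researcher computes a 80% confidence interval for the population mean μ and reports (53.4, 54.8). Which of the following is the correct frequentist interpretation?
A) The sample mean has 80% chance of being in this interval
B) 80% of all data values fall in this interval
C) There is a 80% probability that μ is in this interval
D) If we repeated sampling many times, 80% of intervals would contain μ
D

A) Wrong — x̄ is observed and sits in the interval by construction.
B) Wrong — a CI is about the parameter μ, not individual data values.
C) Wrong — μ is fixed; the randomness lives in the interval, not in μ.
D) Correct — this is the frequentist long-run coverage interpretation.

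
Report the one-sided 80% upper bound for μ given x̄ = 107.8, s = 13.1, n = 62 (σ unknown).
μ ≤ 109.21

Upper bound (one-sided):
t* = 0.848 (one-sided for 80%)
Upper bound = x̄ + t* · s/√n = 107.8 + 0.848 · 13.1/√62 = 109.21

We are 80% confident that μ ≤ 109.21.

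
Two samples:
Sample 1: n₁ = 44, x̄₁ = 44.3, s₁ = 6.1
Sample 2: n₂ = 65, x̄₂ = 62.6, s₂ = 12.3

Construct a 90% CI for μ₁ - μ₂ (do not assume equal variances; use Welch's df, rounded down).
(-21.26, -15.34)

Difference: x̄₁ - x̄₂ = -18.30
SE = √(s₁²/n₁ + s₂²/n₂) = √(6.1²/44 + 12.3²/65) = 1.7814
df = 99.42 → 99 (Welch–Satterthwaite, rounded down)
t* = 1.660

CI: -18.30 ± 1.660 · 1.7814 = -18.30 ± 2.96 = (-21.26, -15.34)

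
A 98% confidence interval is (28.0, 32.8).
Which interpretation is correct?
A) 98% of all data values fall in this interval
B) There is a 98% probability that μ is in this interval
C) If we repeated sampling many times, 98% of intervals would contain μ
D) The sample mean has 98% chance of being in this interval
C

A) Wrong — a CI is about the parameter μ, not individual data values.
B) Wrong — μ is fixed; the randomness lives in the interval, not in μ.
C) Correct — this is the frequentist long-run coverage interpretation.
D) Wrong — x̄ is observed and sits in the interval by construction.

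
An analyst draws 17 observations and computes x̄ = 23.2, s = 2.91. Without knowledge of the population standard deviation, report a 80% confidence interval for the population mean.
(22.26, 24.14)

t-interval (σ unknown):
df = n - 1 = 16
t* = 1.337 for 80% confidence

Margin of error = t* · s/√n = 1.337 · 2.91/√17 = 0.94

CI: (22.26, 24.14)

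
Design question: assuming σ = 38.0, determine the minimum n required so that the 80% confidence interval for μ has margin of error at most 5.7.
n ≥ 74

For margin E ≤ 5.7:
n ≥ (z* · σ / E)²
n ≥ (1.282 · 38.0 / 5.7)²
n ≥ 73.05

Minimum n = 74 (rounding up)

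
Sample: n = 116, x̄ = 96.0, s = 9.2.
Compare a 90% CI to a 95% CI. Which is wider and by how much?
95% CI is wider by 0.55

df = 115
90% CI: t* = 1.658, (94.58, 97.42), width = 2 · t* · s/√n = 2.83
95% CI: t* = 1.981, (94.31, 97.69), width = 2 · t* · s/√n = 3.38

The 95% CI is wider by 3.38 - 2.83 = 0.55.
Higher confidence requires a wider interval.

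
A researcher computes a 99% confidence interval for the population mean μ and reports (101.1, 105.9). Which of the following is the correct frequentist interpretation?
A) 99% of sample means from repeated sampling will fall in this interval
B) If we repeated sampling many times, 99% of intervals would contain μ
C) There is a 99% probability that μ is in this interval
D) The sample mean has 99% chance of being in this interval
B

A) Wrong — coverage applies to intervals containing μ, not to future x̄ values.
B) Correct — this is the frequentist long-run coverage interpretation.
C) Wrong — μ is fixed; the randomness lives in the interval, not in μ.
D) Wrong — x̄ is observed and sits in the interval by construction.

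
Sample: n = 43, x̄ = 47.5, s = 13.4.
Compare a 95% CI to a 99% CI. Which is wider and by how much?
99% CI is wider by 2.78

df = 42
95% CI: t* = 2.018, (43.38, 51.62), width = 2 · t* · s/√n = 8.25
99% CI: t* = 2.698, (41.99, 53.01), width = 2 · t* · s/√n = 11.03

The 99% CI is wider by 11.03 - 8.25 = 2.78.
Higher confidence requires a wider interval.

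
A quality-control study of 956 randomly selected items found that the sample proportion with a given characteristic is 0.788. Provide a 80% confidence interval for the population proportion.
(0.771, 0.805)

Proportion CI:
SE = √(p̂(1-p̂)/n) = √(0.788 · 0.212 / 956) = 0.01322

z* = 1.282
Margin = z* · SE = 1.282 · 0.01322 = 0.0169

CI: 0.788 ± 0.0169 = (0.771, 0.805)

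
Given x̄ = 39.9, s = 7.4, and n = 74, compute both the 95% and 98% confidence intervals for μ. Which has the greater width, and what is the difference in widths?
98% CI is wider by 0.66

df = 73
95% CI: t* = 1.993, (38.19, 41.61), width = 2 · t* · s/√n = 3.43
98% CI: t* = 2.379, (37.85, 41.95), width = 2 · t* · s/√n = 4.09

The 98% CI is wider by 4.09 - 3.43 = 0.66.
Higher confidence requires a wider interval.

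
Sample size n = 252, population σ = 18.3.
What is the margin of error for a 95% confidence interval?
Margin of error = 2.26

Margin of error = z* · σ/√n
= 1.960 · 18.3/√252
= 1.960 · 18.3/15.8745
= 2.26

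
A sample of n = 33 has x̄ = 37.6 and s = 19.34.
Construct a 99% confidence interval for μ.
(28.38, 46.82)

t-interval (σ unknown):
df = n - 1 = 32
t* = 2.738 for 99% confidence

Margin of error = t* · s/√n = 2.738 · 19.34/√33 = 9.22

CI: (28.38, 46.82)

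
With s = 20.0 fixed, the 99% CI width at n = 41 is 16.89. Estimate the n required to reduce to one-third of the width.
n ≈ 369

CI width ∝ 1/√n
To reduce width by factor 3, need √n to grow by 3 → need 3² = 9 times as many samples.

Current: n = 41, width = 16.89
New: n = 369, width ≈ 5.39

Width reduced by factor of 16.89/5.39 = 3.13.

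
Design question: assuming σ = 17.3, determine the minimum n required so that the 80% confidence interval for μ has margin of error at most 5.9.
n ≥ 15

For margin E ≤ 5.9:
n ≥ (z* · σ / E)²
n ≥ (1.282 · 17.3 / 5.9)²
n ≥ 14.13

Minimum n = 15 (rounding up)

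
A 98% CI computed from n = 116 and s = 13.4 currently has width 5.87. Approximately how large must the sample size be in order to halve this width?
n ≈ 464

CI width ∝ 1/√n
To reduce width by factor 2, need √n to grow by 2 → need 2² = 4 times as many samples.

Current: n = 116, width = 5.87
New: n = 464, width ≈ 2.90

Width reduced by factor of 5.87/2.90 = 2.02.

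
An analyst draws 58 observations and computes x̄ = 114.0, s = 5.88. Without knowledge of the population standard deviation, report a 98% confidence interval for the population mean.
(112.15, 115.85)

t-interval (σ unknown):
df = n - 1 = 57
t* = 2.394 for 98% confidence

Margin of error = t* · s/√n = 2.394 · 5.88/√58 = 1.85

CI: (112.15, 115.85)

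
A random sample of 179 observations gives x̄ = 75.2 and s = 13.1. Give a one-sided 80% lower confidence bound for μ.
μ ≥ 74.37

Lower bound (one-sided):
t* = 0.844 (one-sided for 80%)
Lower bound = x̄ - t* · s/√n = 75.2 - 0.844 · 13.1/√179 = 74.37

We are 80% confident that μ ≥ 74.37.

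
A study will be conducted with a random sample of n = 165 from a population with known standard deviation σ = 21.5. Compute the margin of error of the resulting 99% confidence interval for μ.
Margin of error = 4.31

Margin of error = z* · σ/√n
= 2.576 · 21.5/√165
= 2.576 · 21.5/12.8452
= 4.31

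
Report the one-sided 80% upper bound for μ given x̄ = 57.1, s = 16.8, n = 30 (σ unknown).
μ ≤ 59.72

Upper bound (one-sided):
t* = 0.854 (one-sided for 80%)
Upper bound = x̄ + t* · s/√n = 57.1 + 0.854 · 16.8/√30 = 59.72

We are 80% confident that μ ≤ 59.72.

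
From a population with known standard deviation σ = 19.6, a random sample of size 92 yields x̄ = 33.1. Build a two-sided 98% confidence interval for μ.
(28.35, 37.85)

z-interval (σ known):
z* = 2.326 for 98% confidence

Margin of error = z* · σ/√n = 2.326 · 19.6/√92 = 4.75

CI: (33.1 - 4.75, 33.1 + 4.75) = (28.35, 37.85)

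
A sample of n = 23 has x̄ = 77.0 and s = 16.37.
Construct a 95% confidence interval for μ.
(69.92, 84.08)

t-interval (σ unknown):
df = n - 1 = 22
t* = 2.074 for 95% confidence

Margin of error = t* · s/√n = 2.074 · 16.37/√23 = 7.08

CI: (69.92, 84.08)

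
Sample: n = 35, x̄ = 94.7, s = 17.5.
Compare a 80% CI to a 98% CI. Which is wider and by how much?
98% CI is wider by 6.71

df = 34
80% CI: t* = 1.307, (90.83, 98.57), width = 2 · t* · s/√n = 7.73
98% CI: t* = 2.441, (87.48, 101.92), width = 2 · t* · s/√n = 14.44

The 98% CI is wider by 14.44 - 7.73 = 6.71.
Higher confidence requires a wider interval.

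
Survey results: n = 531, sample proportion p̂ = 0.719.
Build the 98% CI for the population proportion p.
(0.674, 0.764)

Proportion CI:
SE = √(p̂(1-p̂)/n) = √(0.719 · 0.281 / 531) = 0.01951

z* = 2.326
Margin = z* · SE = 2.326 · 0.01951 = 0.0454

CI: 0.719 ± 0.0454 = (0.674, 0.764)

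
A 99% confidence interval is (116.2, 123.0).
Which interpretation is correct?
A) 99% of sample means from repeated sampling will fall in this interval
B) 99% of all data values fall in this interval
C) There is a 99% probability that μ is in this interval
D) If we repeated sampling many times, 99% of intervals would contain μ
D

A) Wrong — coverage applies to intervals containing μ, not to future x̄ values.
B) Wrong — a CI is about the parameter μ, not individual data values.
C) Wrong — μ is fixed; the randomness lives in the interval, not in μ.
D) Correct — this is the frequentist long-run coverage interpretation.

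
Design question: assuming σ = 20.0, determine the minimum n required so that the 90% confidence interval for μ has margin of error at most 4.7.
n ≥ 49

For margin E ≤ 4.7:
n ≥ (z* · σ / E)²
n ≥ (1.645 · 20.0 / 4.7)²
n ≥ 49.00

Minimum n = 49 (rounding up)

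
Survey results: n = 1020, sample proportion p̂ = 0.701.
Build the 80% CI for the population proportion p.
(0.683, 0.719)

Proportion CI:
SE = √(p̂(1-p̂)/n) = √(0.701 · 0.299 / 1020) = 0.01433

z* = 1.282
Margin = z* · SE = 1.282 · 0.01433 = 0.0184

CI: 0.701 ± 0.0184 = (0.683, 0.719)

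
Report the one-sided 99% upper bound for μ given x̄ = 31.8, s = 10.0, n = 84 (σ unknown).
μ ≤ 34.39

Upper bound (one-sided):
t* = 2.372 (one-sided for 99%)
Upper bound = x̄ + t* · s/√n = 31.8 + 2.372 · 10.0/√84 = 34.39

We are 99% confident that μ ≤ 34.39.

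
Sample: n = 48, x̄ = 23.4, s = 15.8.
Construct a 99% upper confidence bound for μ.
μ ≤ 28.89

Upper bound (one-sided):
t* = 2.408 (one-sided for 99%)
Upper bound = x̄ + t* · s/√n = 23.4 + 2.408 · 15.8/√48 = 28.89

We are 99% confident that μ ≤ 28.89.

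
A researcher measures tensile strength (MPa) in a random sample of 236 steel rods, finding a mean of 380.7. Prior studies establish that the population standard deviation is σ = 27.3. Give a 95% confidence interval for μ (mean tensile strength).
(377.22, 384.18)

z-interval (σ known):
z* = 1.960 for 95% confidence

Margin of error = z* · σ/√n = 1.960 · 27.3/√236 = 3.48

CI: (380.7 - 3.48, 380.7 + 3.48) = (377.22, 384.18)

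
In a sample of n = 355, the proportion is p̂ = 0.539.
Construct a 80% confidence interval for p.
(0.505, 0.573)

Proportion CI:
SE = √(p̂(1-p̂)/n) = √(0.539 · 0.461 / 355) = 0.02646

z* = 1.282
Margin = z* · SE = 1.282 · 0.02646 = 0.0339

CI: 0.539 ± 0.0339 = (0.505, 0.573)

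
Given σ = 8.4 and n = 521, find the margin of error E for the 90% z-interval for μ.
Margin of error = 0.61

Margin of error = z* · σ/√n
= 1.645 · 8.4/√521
= 1.645 · 8.4/22.8254
= 0.61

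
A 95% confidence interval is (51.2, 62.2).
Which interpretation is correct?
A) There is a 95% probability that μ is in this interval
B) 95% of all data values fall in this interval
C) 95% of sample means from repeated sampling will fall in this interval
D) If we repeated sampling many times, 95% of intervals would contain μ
D

A) Wrong — μ is fixed; the randomness lives in the interval, not in μ.
B) Wrong — a CI is about the parameter μ, not individual data values.
C) Wrong — coverage applies to intervals containing μ, not to future x̄ values.
D) Correct — this is the frequentist long-run coverage interpretation.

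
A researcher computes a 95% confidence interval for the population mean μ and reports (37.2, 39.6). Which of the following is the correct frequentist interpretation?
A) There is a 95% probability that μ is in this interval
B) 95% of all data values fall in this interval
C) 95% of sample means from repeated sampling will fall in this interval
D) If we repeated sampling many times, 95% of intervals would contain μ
D

A) Wrong — μ is fixed; the randomness lives in the interval, not in μ.
B) Wrong — a CI is about the parameter μ, not individual data values.
C) Wrong — coverage applies to intervals containing μ, not to future x̄ values.
D) Correct — this is the frequentist long-run coverage interpretation.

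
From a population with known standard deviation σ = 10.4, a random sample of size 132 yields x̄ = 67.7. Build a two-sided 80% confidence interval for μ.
(66.54, 68.86)

z-interval (σ known):
z* = 1.282 for 80% confidence

Margin of error = z* · σ/√n = 1.282 · 10.4/√132 = 1.16

CI: (67.7 - 1.16, 67.7 + 1.16) = (66.54, 68.86)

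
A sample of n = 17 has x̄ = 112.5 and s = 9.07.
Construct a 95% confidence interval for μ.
(107.84, 117.16)

t-interval (σ unknown):
df = n - 1 = 16
t* = 2.120 for 95% confidence

Margin of error = t* · s/√n = 2.120 · 9.07/√17 = 4.66

CI: (107.84, 117.16)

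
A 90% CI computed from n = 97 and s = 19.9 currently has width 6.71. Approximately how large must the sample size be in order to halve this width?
n ≈ 388

CI width ∝ 1/√n
To reduce width by factor 2, need √n to grow by 2 → need 2² = 4 times as many samples.

Current: n = 97, width = 6.71
New: n = 388, width ≈ 3.33

Width reduced by factor of 6.71/3.33 = 2.02.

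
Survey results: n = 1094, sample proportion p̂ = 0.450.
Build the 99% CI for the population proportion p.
(0.411, 0.489)

Proportion CI:
SE = √(p̂(1-p̂)/n) = √(0.450 · 0.550 / 1094) = 0.01504

z* = 2.576
Margin = z* · SE = 2.576 · 0.01504 = 0.0387

CI: 0.450 ± 0.0387 = (0.411, 0.489)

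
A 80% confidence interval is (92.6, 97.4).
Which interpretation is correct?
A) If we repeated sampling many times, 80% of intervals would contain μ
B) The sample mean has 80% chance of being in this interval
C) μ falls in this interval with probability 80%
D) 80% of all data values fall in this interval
A

A) Correct — this is the frequentist long-run coverage interpretation.
B) Wrong — x̄ is observed and sits in the interval by construction.
C) Wrong — μ is fixed; the randomness lives in the interval, not in μ.
D) Wrong — a CI is about the parameter μ, not individual data values.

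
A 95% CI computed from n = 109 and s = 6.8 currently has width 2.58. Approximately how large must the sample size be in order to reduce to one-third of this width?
n ≈ 981

CI width ∝ 1/√n
To reduce width by factor 3, need √n to grow by 3 → need 3² = 9 times as many samples.

Current: n = 109, width = 2.58
New: n = 981, width ≈ 0.85

Width reduced by factor of 2.58/0.85 = 3.04.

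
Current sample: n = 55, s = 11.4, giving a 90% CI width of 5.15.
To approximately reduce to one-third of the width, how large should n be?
n ≈ 495

CI width ∝ 1/√n
To reduce width by factor 3, need √n to grow by 3 → need 3² = 9 times as many samples.

Current: n = 55, width = 5.15
New: n = 495, width ≈ 1.69

Width reduced by factor of 5.15/1.69 = 3.05.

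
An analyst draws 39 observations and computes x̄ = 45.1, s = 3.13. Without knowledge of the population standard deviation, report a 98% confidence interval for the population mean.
(43.88, 46.32)

t-interval (σ unknown):
df = n - 1 = 38
t* = 2.429 for 98% confidence

Margin of error = t* · s/√n = 2.429 · 3.13/√39 = 1.22

CI: (43.88, 46.32)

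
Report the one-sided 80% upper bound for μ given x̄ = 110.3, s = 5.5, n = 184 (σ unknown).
μ ≤ 110.64

Upper bound (one-sided):
t* = 0.844 (one-sided for 80%)
Upper bound = x̄ + t* · s/√n = 110.3 + 0.844 · 5.5/√184 = 110.64

We are 80% confident that μ ≤ 110.64.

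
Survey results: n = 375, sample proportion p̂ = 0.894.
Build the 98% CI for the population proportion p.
(0.857, 0.931)

Proportion CI:
SE = √(p̂(1-p̂)/n) = √(0.894 · 0.106 / 375) = 0.01590

z* = 2.326
Margin = z* · SE = 2.326 · 0.01590 = 0.0370

CI: 0.894 ± 0.0370 = (0.857, 0.931)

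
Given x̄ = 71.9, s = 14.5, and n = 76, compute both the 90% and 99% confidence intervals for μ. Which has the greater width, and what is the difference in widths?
99% CI is wider by 3.25

df = 75
90% CI: t* = 1.665, (69.13, 74.67), width = 2 · t* · s/√n = 5.54
99% CI: t* = 2.643, (67.50, 76.30), width = 2 · t* · s/√n = 8.79

The 99% CI is wider by 8.79 - 5.54 = 3.25.
Higher confidence requires a wider interval.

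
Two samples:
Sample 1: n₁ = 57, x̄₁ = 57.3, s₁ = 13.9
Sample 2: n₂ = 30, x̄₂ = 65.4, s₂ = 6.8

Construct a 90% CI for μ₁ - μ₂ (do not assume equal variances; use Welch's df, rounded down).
(-11.79, -4.41)

Difference: x̄₁ - x̄₂ = -8.10
SE = √(s₁²/n₁ + s₂²/n₂) = √(13.9²/57 + 6.8²/30) = 2.2206
df = 84.69 → 84 (Welch–Satterthwaite, rounded down)
t* = 1.663

CI: -8.10 ± 1.663 · 2.2206 = -8.10 ± 3.69 = (-11.79, -4.41)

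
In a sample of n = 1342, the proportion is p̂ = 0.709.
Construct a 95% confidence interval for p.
(0.685, 0.733)

Proportion CI:
SE = √(p̂(1-p̂)/n) = √(0.709 · 0.291 / 1342) = 0.01240

z* = 1.960
Margin = z* · SE = 1.960 · 0.01240 = 0.0243

CI: 0.709 ± 0.0243 = (0.685, 0.733)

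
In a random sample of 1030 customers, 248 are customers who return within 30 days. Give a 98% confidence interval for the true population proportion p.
(0.210, 0.272)

Proportion CI:
p̂ = 248/1030 = 0.24078
SE = √(p̂(1-p̂)/n) = √(0.24078 · 0.75922 / 1030) = 0.01332

z* = 2.326
Margin = z* · SE = 2.326 · 0.01332 = 0.0310

CI: 0.24078 ± 0.0310 = (0.210, 0.272)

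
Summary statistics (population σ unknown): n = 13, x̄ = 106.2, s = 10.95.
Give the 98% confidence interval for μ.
(98.06, 114.34)

t-interval (σ unknown):
df = n - 1 = 12
t* = 2.681 for 98% confidence

Margin of error = t* · s/√n = 2.681 · 10.95/√13 = 8.14

CI: (98.06, 114.34)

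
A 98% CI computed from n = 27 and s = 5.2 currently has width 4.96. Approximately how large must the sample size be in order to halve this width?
n ≈ 108

CI width ∝ 1/√n
To reduce width by factor 2, need √n to grow by 2 → need 2² = 4 times as many samples.

Current: n = 27, width = 4.96
New: n = 108, width ≈ 2.36

Width reduced by factor of 4.96/2.36 = 2.10.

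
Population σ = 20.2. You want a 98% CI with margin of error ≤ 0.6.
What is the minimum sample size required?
n ≥ 6133

For margin E ≤ 0.6:
n ≥ (z* · σ / E)²
n ≥ (2.326 · 20.2 / 0.6)²
n ≥ 6132.25

Minimum n = 6133 (rounding up)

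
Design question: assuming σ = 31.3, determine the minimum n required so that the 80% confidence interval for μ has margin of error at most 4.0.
n ≥ 101

For margin E ≤ 4.0:
n ≥ (z* · σ / E)²
n ≥ (1.282 · 31.3 / 4.0)²
n ≥ 100.63

Minimum n = 101 (rounding up)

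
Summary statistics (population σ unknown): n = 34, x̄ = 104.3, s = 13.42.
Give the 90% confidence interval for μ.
(100.41, 108.19)

t-interval (σ unknown):
df = n - 1 = 33
t* = 1.692 for 90% confidence

Margin of error = t* · s/√n = 1.692 · 13.42/√34 = 3.89

CI: (100.41, 108.19)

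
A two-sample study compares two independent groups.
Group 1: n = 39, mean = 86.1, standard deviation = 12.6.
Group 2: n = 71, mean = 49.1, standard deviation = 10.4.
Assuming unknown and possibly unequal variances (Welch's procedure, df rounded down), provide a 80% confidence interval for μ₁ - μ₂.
(33.94, 40.06)

Difference: x̄₁ - x̄₂ = 37.00
SE = √(s₁²/n₁ + s₂²/n₂) = √(12.6²/39 + 10.4²/71) = 2.3652
df = 66.69 → 66 (Welch–Satterthwaite, rounded down)
t* = 1.295

CI: 37.00 ± 1.295 · 2.3652 = 37.00 ± 3.06 = (33.94, 40.06)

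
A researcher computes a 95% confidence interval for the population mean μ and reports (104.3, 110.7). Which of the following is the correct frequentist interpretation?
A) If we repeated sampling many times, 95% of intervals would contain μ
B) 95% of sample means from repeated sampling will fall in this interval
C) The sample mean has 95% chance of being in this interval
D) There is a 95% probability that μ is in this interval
A

A) Correct — this is the frequentist long-run coverage interpretation.
B) Wrong — coverage applies to intervals containing μ, not to future x̄ values.
C) Wrong — x̄ is observed and sits in the interval by construction.
D) Wrong — μ is fixed; the randomness lives in the interval, not in μ.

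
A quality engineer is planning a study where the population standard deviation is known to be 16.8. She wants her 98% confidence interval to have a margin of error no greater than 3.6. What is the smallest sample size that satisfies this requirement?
n ≥ 118

For margin E ≤ 3.6:
n ≥ (z* · σ / E)²
n ≥ (2.326 · 16.8 / 3.6)²
n ≥ 117.82

Minimum n = 118 (rounding up)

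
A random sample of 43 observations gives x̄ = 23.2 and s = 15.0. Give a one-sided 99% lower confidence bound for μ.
μ ≥ 17.67

Lower bound (one-sided):
t* = 2.418 (one-sided for 99%)
Lower bound = x̄ - t* · s/√n = 23.2 - 2.418 · 15.0/√43 = 17.67

We are 99% confident that μ ≥ 17.67.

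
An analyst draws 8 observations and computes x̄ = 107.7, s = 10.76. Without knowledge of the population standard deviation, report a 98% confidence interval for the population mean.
(96.29, 119.11)

t-interval (σ unknown):
df = n - 1 = 7
t* = 2.998 for 98% confidence

Margin of error = t* · s/√n = 2.998 · 10.76/√8 = 11.41

CI: (96.29, 119.11)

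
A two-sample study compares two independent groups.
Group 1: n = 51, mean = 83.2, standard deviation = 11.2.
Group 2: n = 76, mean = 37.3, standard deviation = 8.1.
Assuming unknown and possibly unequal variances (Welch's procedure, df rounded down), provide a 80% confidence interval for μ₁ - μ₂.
(43.54, 48.26)

Difference: x̄₁ - x̄₂ = 45.90
SE = √(s₁²/n₁ + s₂²/n₂) = √(11.2²/51 + 8.1²/76) = 1.8229
df = 84.33 → 84 (Welch–Satterthwaite, rounded down)
t* = 1.292

CI: 45.90 ± 1.292 · 1.8229 = 45.90 ± 2.36 = (43.54, 48.26)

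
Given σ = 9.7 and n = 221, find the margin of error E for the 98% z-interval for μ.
Margin of error = 1.52

Margin of error = z* · σ/√n
= 2.326 · 9.7/√221
= 2.326 · 9.7/14.8661
= 1.52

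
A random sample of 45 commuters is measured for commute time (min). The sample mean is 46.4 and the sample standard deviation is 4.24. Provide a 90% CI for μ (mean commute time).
(45.34, 47.46)

t-interval (σ unknown):
df = n - 1 = 44
t* = 1.680 for 90% confidence

Margin of error = t* · s/√n = 1.680 · 4.24/√45 = 1.06

CI: (45.34, 47.46)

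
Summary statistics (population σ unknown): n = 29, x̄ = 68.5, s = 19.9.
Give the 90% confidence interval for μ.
(62.21, 74.79)

t-interval (σ unknown):
df = n - 1 = 28
t* = 1.701 for 90% confidence

Margin of error = t* · s/√n = 1.701 · 19.9/√29 = 6.29

CI: (62.21, 74.79)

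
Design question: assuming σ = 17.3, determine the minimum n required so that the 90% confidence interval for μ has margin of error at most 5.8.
n ≥ 25

For margin E ≤ 5.8:
n ≥ (z* · σ / E)²
n ≥ (1.645 · 17.3 / 5.8)²
n ≥ 24.08

Minimum n = 25 (rounding up)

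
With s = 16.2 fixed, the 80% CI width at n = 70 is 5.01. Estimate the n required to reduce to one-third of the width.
n ≈ 630

CI width ∝ 1/√n
To reduce width by factor 3, need √n to grow by 3 → need 3² = 9 times as many samples.

Current: n = 70, width = 5.01
New: n = 630, width ≈ 1.66

Width reduced by factor of 5.01/1.66 = 3.02.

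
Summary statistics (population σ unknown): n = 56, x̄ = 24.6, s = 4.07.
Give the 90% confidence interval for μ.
(23.69, 25.51)

t-interval (σ unknown):
df = n - 1 = 55
t* = 1.673 for 90% confidence

Margin of error = t* · s/√n = 1.673 · 4.07/√56 = 0.91

CI: (23.69, 25.51)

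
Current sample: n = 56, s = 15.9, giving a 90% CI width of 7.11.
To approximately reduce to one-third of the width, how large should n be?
n ≈ 504

CI width ∝ 1/√n
To reduce width by factor 3, need √n to grow by 3 → need 3² = 9 times as many samples.

Current: n = 56, width = 7.11
New: n = 504, width ≈ 2.33

Width reduced by factor of 7.11/2.33 = 3.05.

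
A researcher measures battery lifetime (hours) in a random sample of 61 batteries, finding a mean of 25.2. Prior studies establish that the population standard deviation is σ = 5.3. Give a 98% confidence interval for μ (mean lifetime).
(23.62, 26.78)

z-interval (σ known):
z* = 2.326 for 98% confidence

Margin of error = z* · σ/√n = 2.326 · 5.3/√61 = 1.58

CI: (25.2 - 1.58, 25.2 + 1.58) = (23.62, 26.78)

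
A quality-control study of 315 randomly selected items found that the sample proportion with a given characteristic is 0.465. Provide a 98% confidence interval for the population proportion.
(0.400, 0.530)

Proportion CI:
SE = √(p̂(1-p̂)/n) = √(0.465 · 0.535 / 315) = 0.02810

z* = 2.326
Margin = z* · SE = 2.326 · 0.02810 = 0.0654

CI: 0.465 ± 0.0654 = (0.400, 0.530)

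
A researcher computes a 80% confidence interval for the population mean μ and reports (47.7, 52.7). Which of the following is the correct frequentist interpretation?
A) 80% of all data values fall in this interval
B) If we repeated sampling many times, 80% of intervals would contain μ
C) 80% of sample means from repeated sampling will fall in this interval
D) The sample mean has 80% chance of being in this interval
B

A) Wrong — a CI is about the parameter μ, not individual data values.
B) Correct — this is the frequentist long-run coverage interpretation.
C) Wrong — coverage applies to intervals containing μ, not to future x̄ values.
D) Wrong — x̄ is observed and sits in the interval by construction.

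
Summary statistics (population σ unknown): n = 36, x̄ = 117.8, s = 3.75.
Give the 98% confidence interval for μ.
(116.28, 119.32)

t-interval (σ unknown):
df = n - 1 = 35
t* = 2.438 for 98% confidence

Margin of error = t* · s/√n = 2.438 · 3.75/√36 = 1.52

CI: (116.28, 119.32)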